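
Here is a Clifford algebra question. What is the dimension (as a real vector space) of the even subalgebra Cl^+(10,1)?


Even subalgebra dimension = 2^(n-1)
n = 10 + 1 = 11
2^(11 - 1) = 2^10 = 1024
Verification: sum of C(11,k) for even k = 1 + 55 + 330 + 462 + 165 + 11 = 1024
Result = 1024


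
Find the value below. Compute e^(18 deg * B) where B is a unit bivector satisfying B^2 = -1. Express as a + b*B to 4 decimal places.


For a unit bivector B with B^2 = -1, the exponential series gives
e^(theta*B) = cos(theta) + sin(theta)*B (the GA analogue of Euler's formula).
theta = 18 degrees = 0.314159 rad
cos(18 deg) = 0.9511
sin(18 deg) = 0.3090
exp(theta*B) = 0.9511 + 0.3090*B


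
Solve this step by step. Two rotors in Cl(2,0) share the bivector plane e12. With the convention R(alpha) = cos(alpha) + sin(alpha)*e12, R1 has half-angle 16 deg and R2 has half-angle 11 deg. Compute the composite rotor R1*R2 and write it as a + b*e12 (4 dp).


Same-plane rotors commute and their half-angles add:
R1*R2 = cos(a1 + a2) + sin(a1 + a2)*e12.
a1 + a2 = 16 + 11 = 27 deg
cos(27 deg) = 0.8910
sin(27 deg) = 0.4540
R1*R2 = 0.8910 + 0.4540*e12


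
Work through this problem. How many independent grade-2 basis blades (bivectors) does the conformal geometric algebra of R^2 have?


The conformal model of R^2 uses Cl(3,1) with m = 2 + 2 = 4 generators.
Number of grade-2 blades = C(m, 2) = C(4, 2)
= 4*3/2 = 6


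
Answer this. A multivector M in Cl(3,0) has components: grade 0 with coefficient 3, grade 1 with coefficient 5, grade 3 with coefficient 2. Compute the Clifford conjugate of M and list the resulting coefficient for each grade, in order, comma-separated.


Clifford conjugate sign for grade k: (-1)^(k(k+1)/2)
Grade 0: (-1)^(0*1/2) = (-1)^0 = 1, coeff 3 -> 3
Grade 1: (-1)^(1*2/2) = (-1)^1 = -1, coeff 5 -> -5
Grade 3: (-1)^(3*4/2) = (-1)^6 = 1, coeff 2 -> 2
Conjugated coefficients: 3, -5, 2


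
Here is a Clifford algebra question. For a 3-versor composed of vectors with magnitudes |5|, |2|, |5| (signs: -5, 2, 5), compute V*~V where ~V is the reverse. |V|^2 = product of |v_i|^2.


Each vector v_i has |v_i|^2 = s_i^2
Squared scales: (-5)^2 = 25, 2^2 = 4, 5^2 = 25
|V|^2 = 25 * 4 * 25
= 2500


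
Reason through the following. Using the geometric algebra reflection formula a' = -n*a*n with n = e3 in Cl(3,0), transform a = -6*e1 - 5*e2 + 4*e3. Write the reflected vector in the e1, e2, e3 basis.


Reflection formula: a' = -n*a*n, with n = e3 (unit vector, n^2 = 1).
For reflection through hyperplane perp to e3:
The component along e3 flips sign, others stay.
a = (-6, -5, 4)
a' = (-6, -5, -4)
a' = -6*e1 - 5*e2 - 4*e3


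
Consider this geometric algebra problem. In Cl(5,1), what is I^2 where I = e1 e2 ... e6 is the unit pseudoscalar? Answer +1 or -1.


The pseudoscalar I = e1...e_n (product of all n generators) of Cl(p,q) satisfies I^2 = (-1)^(q + n(n-1)/2).
p = 5, q = 1, n = p + q = 6
n(n-1)/2 = 6 * 5 / 2 = 15
Exponent = q + n(n-1)/2 = 1 + 15 = 16
I^2 = (-1)^16 = +1


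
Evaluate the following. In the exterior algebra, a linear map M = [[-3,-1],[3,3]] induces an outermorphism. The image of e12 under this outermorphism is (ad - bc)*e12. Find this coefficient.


The outermorphism of a linear map f sends e1^e2 to f(e1)^f(e2).
f(e1) = -3*e1 + 3*e2
f(e2) = -1*e1 + 3*e2
f(e1) ^ f(e2) = (-3*e1 + 3*e2) ^ (-1*e1 + 3*e2)
= (-3)*3*e12 + 3*(-1)*e21
= (-9 - (-3))*e12
= -6*e12
Coefficient = -6


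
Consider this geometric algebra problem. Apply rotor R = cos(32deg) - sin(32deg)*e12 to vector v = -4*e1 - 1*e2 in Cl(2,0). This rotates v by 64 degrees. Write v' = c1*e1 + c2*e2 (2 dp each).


Rotor R = cos(32deg) - sin(32deg)*e12
Rotation angle theta = 2 * 32 = 64 degrees
v' = R*v*~R rotates v by theta.
cos(64deg) = 0.4384, sin(64deg) = 0.8988
v'_1 = -4*cos(64deg) - (-1)*sin(64deg)
= -4*0.4384 - (-1)*0.8988
= -0.85
v'_2 = -4*sin(64deg) + (-1)*cos(64deg)
= -4*0.8988 + (-1)*0.4384
= -4.03
v' = -0.85*e1 - 4.03*e2


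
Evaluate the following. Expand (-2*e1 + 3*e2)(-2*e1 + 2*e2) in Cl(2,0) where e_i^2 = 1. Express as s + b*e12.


Expand: (-2*e1 + 3*e2)(-2*e1 + 2*e2)
= (-2)*(-2)*e1e1 + (-2)*2*e1e2 + 3*(-2)*e2e1 + 3*2*e2e2
Using e1^2 = e2^2 = 1, e2e1 = -e1e2:
Scalar part s = (-2)*(-2) + 3*2 = 4 + 6 = 10
Bivector part b = (-2)*2 - 3*(-2) = -4 - (-6) = 2
uv = 10 + 2*e12


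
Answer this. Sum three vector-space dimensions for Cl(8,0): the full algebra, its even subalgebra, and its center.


n = 8 + 0 = 8
Total dim = 2^8 = 256
Even subalgebra dim = 2^7 = 128
n is even, so center dim = 1
Sum = 256 + 128 + 1 = 385


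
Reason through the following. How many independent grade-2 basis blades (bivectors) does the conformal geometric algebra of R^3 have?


The conformal model of R^3 uses Cl(4,1) with m = 3 + 2 = 5 generators.
Number of grade-2 blades = C(m, 2) = C(5, 2)
= 5*4/2 = 10


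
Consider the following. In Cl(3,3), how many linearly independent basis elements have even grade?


Even subalgebra dimension = 2^(n-1)
n = 3 + 3 = 6
2^(6 - 1) = 2^5 = 32
Verification: sum of C(6,k) for even k = 1 + 15 + 15 + 1 = 32
Result = 32


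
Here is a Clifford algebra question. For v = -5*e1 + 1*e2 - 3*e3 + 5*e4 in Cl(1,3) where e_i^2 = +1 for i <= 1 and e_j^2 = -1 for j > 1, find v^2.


v^2 = sum of c_i^2 * e_i^2
Positive signature terms (e_i^2 = +1): (-5)^2 = 25
Negative signature terms (e_j^2 = -1): 1^2 + (-3)^2 + 5^2 = 35
v^2 = 25 - 35 = -10


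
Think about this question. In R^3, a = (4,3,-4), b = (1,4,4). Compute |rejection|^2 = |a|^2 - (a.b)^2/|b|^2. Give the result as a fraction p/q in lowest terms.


|a|^2 = 4^2 + 3^2 + (-4)^2 = 41
|b|^2 = 1^2 + 4^2 + 4^2 = 33
a . b = 4*1 + 3*4 + (-4)*4 = 0
(a.b)^2 = 0^2 = 0
|rej|^2 = 41 - 0/33
= (1353 - 0)/33
= 1353/33
In lowest terms: 41/1


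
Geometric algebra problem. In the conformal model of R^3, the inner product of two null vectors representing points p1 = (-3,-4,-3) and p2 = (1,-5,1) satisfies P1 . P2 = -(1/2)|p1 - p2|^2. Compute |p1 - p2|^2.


p1 - p2 = (-4, 1, -4)
|p1 - p2|^2 = (-4)^2 + 1^2 + (-4)^2
= 16 + 1 + 16
= 33


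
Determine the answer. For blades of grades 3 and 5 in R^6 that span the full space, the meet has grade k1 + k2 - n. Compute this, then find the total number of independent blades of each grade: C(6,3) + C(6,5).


Meet grade = grade(A) + grade(B) - n
= 3 + 5 - 6 = 2
C(6,3) = 20
C(6,5) = 6
dim_A + dim_B = 20 + 6 = 26


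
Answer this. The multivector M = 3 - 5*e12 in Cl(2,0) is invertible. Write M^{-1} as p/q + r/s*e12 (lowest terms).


M = 3 - 5*e12, where e12^2 = -1.
Since M commutes with its reverse ~M = a - b*e12, M * ~M = a^2 - b^2*e12^2 = a^2 + b^2.
So M^{-1} = ~M / (a^2 + b^2) = (a - b*e12)/(a^2 + b^2).
a^2 + b^2 = 9 + 25 = 34
Scalar part = 3/34 = 3/34
Bivector coeff = 5/34 = 5/34
M^{-1} = 3/34 + 5/34*e12


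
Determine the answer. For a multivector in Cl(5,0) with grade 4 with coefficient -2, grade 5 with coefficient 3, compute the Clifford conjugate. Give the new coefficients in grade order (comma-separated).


Clifford conjugate sign for grade k: (-1)^(k(k+1)/2)
Grade 4: (-1)^(4*5/2) = (-1)^10 = 1, coeff -2 -> -2
Grade 5: (-1)^(5*6/2) = (-1)^15 = -1, coeff 3 -> -3
Conjugated coefficients: -2, -3


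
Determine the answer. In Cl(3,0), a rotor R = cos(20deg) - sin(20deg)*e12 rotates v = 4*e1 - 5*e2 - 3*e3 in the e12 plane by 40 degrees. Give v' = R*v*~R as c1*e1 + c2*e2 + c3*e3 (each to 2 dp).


Rotor R = cos(20deg) - sin(20deg)*e12
Rotation angle theta = 2 * 20 = 40 degrees in the e12 plane (e1 -> e2).
The component perpendicular to the plane (e3) is invariant: v'_3 = v3 = -3.00
cos(40deg) = 0.7660, sin(40deg) = 0.6428
v'_1 = v1*cos(theta) - v2*sin(theta) = 4*0.7660 - (-5)*0.6428 = 6.28
v'_2 = v1*sin(theta) + v2*cos(theta) = 4*0.6428 + (-5)*0.7660 = -1.26
v' = 6.28*e1 - 1.26*e2 - 3.00*e3


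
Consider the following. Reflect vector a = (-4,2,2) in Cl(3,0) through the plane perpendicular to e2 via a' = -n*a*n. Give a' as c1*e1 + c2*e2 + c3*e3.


Reflection formula: a' = -n*a*n, with n = e2 (unit vector, n^2 = 1).
For reflection through hyperplane perp to e2:
The component along e2 flips sign, others stay.
a = (-4, 2, 2)
a' = (-4, -2, 2)
a' = -4*e1 - 2*e2 + 2*e3


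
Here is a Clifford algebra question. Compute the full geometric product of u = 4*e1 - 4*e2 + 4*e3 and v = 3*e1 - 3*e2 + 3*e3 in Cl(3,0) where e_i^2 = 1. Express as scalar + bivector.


In Cl(3,0): e_i^2 = 1, e_ie_j = -e_je_i for i != j.
Scalar part = u . v = 4*3 + (-4)*(-3) + 4*3
= 12 + 12 + 12 = 36
e12 coeff = 4*(-3) - (-4)*3 = -12 - (-12) = 0
e13 coeff = 4*3 - 4*3 = 12 - 12 = 0
e23 coeff = (-4)*3 - 4*(-3) = -12 - (-12) = 0
uv = 36 + 0*e12 + 0*e13 + 0*e23


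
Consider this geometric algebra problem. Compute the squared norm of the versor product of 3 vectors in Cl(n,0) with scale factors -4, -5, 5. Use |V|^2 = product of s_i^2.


Each vector v_i has |v_i|^2 = s_i^2
Squared scales: (-4)^2 = 16, (-5)^2 = 25, 5^2 = 25
|V|^2 = 16 * 25 * 25
= 10000


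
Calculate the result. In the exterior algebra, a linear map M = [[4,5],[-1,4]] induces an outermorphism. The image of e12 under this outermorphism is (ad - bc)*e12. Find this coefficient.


The outermorphism of a linear map f sends e1^e2 to f(e1)^f(e2).
f(e1) = 4*e1 - 1*e2
f(e2) = 5*e1 + 4*e2
f(e1) ^ f(e2) = (4*e1 - 1*e2) ^ (5*e1 + 4*e2)
= 4*4*e12 + (-1)*5*e21
= (16 - (-5))*e12
= 21*e12
Coefficient = 21


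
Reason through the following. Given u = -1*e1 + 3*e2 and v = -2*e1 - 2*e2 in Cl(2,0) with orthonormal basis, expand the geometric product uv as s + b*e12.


Expand: (-1*e1 + 3*e2)(-2*e1 - 2*e2)
= (-1)*(-2)*e1e1 + (-1)*(-2)*e1e2 + 3*(-2)*e2e1 + 3*(-2)*e2e2
Using e1^2 = e2^2 = 1, e2e1 = -e1e2:
Scalar part s = (-1)*(-2) + 3*(-2) = 2 + (-6) = -4
Bivector part b = (-1)*(-2) - 3*(-2) = 2 - (-6) = 8
uv = -4 + 8*e12


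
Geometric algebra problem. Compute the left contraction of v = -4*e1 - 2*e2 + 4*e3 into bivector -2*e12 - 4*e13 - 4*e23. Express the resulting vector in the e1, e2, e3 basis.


Left contraction v _| B = <vB>_1 (grade-1 part of the geometric product vB).
Using e1_|e12 = e2, e2_|e12 = -e1, e1_|e13 = e3, e3_|e13 = -e1, e2_|e23 = e3, e3_|e23 = -e2:
e1 coeff: -v2*b12 - v3*b13 = -(-2)*(-2) - (4)*(-4) = 12
e2 coeff: v1*b12 - v3*b23 = (-4)*(-2) - (4)*(-4) = 24
e3 coeff: v1*b13 + v2*b23 = (-4)*(-4) + (-2)*(-4) = 24
v _| B = 12*e1 + 24*e2 + 24*e3


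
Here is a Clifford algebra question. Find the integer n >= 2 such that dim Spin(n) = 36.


dim Spin(n) = dim so(n) = n(n-1)/2.
Solve n(n-1)/2 = 36, i.e. n^2 - n - 72 = 0.
Discriminant = 1 + 8*36 = 289
n = (1 + sqrt(289))/2 = (1 + 17)/2 = 9


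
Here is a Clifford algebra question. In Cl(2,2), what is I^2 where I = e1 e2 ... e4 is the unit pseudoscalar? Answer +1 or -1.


The pseudoscalar I = e1...e_n (product of all n generators) of Cl(p,q) satisfies I^2 = (-1)^(q + n(n-1)/2).
p = 2, q = 2, n = p + q = 4
n(n-1)/2 = 4 * 3 / 2 = 6
Exponent = q + n(n-1)/2 = 2 + 6 = 8
I^2 = (-1)^8 = +1


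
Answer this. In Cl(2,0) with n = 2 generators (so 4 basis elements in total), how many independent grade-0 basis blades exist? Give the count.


Number of grade-k basis blades in Cl(p,q) with n = p + q is C(n, k).
n = 2 + 0 = 2
C(2, 0) = 2! / (0! * 2!)
= 2 / (1 * 2)
= 1


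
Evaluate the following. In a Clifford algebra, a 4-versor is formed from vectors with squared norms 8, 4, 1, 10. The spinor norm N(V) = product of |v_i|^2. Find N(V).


Spinor norm N(V) = |v1|^2 * |v2|^2 * ... * |v4|^2
= 8 * 4 * 1 * 10
Running product: 8, 32, 32, 320
N(V) = 320


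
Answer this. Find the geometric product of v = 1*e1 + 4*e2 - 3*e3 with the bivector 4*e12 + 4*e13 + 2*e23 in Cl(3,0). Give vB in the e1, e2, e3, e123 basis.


vB has grade-1 (vector) and grade-3 (trivector) parts: vB = (v _| B) + (v ^ B).
Vector part <vB>_1:
  e1: -v2*b12 - v3*b13 = -(4)*(4) - (-3)*(4) = -4
  e2: v1*b12 - v3*b23 = (1)*(4) - (-3)*(2) = 10
  e3: v1*b13 + v2*b23 = (1)*(4) + (4)*(2) = 12
Trivector part <vB>_3:
  e123: v1*b23 - v2*b13 + v3*b12 = (1)*(2) - (4)*(4) + (-3)*(4) = -26
vB = -4*e1 + 10*e2 + 12*e3 - 26*e123


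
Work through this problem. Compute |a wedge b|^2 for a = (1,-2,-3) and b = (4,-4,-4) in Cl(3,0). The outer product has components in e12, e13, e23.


a wedge b = (a1*b2 - a2*b1)*e12 + (a1*b3 - a3*b1)*e13 + (a2*b3 - a3*b2)*e23
e12 coeff: 1*(-4) - (-2)*4 = -4 - (-8) = 4
e13 coeff: 1*(-4) - (-3)*4 = -4 - (-12) = 8
e23 coeff: (-2)*(-4) - (-3)*(-4) = 8 - 12 = -4
|a wedge b|^2 = 4^2 + 8^2 + (-4)^2
= 16 + 64 + 16
= 96


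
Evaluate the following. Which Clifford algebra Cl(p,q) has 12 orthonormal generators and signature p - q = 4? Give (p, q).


We need p + q = 12 and p - q = 4.
Adding: 2p = 12 + 4 = 16, so p = 8.
Then q = 12 - 8 = 4.
(p, q) = (8, 4)


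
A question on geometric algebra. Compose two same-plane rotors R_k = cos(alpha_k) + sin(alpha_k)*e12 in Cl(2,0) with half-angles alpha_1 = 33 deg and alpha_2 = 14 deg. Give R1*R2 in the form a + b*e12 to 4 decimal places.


Same-plane rotors commute and their half-angles add:
R1*R2 = cos(a1 + a2) + sin(a1 + a2)*e12.
a1 + a2 = 33 + 14 = 47 deg
cos(47 deg) = 0.6820
sin(47 deg) = 0.7314
R1*R2 = 0.6820 + 0.7314*e12


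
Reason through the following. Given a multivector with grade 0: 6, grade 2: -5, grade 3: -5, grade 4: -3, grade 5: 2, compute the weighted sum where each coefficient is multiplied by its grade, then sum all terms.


Grade-weighted sum = sum of grade_k * coefficient_k
0*6 = 0
2*(-5) = -10
3*(-5) = -15
4*(-3) = -12
5*2 = 10
Total = 0 + (-10) + (-15) + (-12) + 10 = -27


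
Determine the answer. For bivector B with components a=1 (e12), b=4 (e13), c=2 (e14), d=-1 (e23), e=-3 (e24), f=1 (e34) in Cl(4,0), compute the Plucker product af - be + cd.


Plucker relation: af - be + cd
a*f = 1*1 = 1
b*e = 4*(-3) = -12
c*d = 2*(-1) = -2
af - be + cd = 1 - (-12) + (-2)
= 11


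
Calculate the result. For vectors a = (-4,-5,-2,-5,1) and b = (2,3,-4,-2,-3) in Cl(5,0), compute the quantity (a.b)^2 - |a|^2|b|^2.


a . b = (-4)*2 + (-5)*3 + (-2)*(-4) + (-5)*(-2) + 1*(-3)
= -8 + (-15) + 8 + 10 + (-3) = -8
|a|^2 = (-4)^2 + (-5)^2 + (-2)^2 + (-5)^2 + 1^2 = 71
|b|^2 = 2^2 + 3^2 + (-4)^2 + (-2)^2 + (-3)^2 = 42
(a.b)^2 = (-8)^2 = 64
|a|^2 * |b|^2 = 71 * 42 = 2982
Result = 64 - 2982 = -2918


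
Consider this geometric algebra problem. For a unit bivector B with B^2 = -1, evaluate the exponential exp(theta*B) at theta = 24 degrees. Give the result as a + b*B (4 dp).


For a unit bivector B with B^2 = -1, the exponential series gives
e^(theta*B) = cos(theta) + sin(theta)*B (the GA analogue of Euler's formula).
theta = 24 degrees = 0.418879 rad
cos(24 deg) = 0.9135
sin(24 deg) = 0.4067
exp(theta*B) = 0.9135 + 0.4067*B


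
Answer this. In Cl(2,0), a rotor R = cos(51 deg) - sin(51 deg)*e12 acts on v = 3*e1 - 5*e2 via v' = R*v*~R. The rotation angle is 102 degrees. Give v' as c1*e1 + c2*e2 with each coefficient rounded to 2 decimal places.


Rotor R = cos(51deg) - sin(51deg)*e12
Rotation angle theta = 2 * 51 = 102 degrees
v' = R*v*~R rotates v by theta.
cos(102deg) = -0.2079, sin(102deg) = 0.9781
v'_1 = 3*cos(102deg) - (-5)*sin(102deg)
= 3*(-0.2079) - (-5)*0.9781
= 4.27
v'_2 = 3*sin(102deg) + (-5)*cos(102deg)
= 3*0.9781 + (-5)*(-0.2079)
= 3.97
v' = 4.27*e1 + 3.97*e2


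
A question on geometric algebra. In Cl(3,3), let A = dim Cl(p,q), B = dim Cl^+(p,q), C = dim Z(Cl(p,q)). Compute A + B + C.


n = 3 + 3 = 6
Total dim = 2^6 = 64
Even subalgebra dim = 2^5 = 32
n is even, so center dim = 1
Sum = 64 + 32 + 1 = 97


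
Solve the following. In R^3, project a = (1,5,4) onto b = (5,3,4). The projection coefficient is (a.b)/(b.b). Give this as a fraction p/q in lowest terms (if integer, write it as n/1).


Projection coefficient = (a . b) / (b . b)
a . b = 1*5 + 5*3 + 4*4
= 5 + 15 + 16 = 36
b . b = 5^2 + 3^2 + 4^2
= 25 + 9 + 16 = 50
Coefficient = 36/50
In lowest terms: 18/25


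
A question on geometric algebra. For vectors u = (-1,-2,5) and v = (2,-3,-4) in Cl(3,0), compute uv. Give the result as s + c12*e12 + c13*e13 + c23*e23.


In Cl(3,0): e_i^2 = 1, e_ie_j = -e_je_i for i != j.
Scalar part = u . v = (-1)*2 + (-2)*(-3) + 5*(-4)
= -2 + 6 + (-20) = -16
e12 coeff = (-1)*(-3) - (-2)*2 = 3 - (-4) = 7
e13 coeff = (-1)*(-4) - 5*2 = 4 - 10 = -6
e23 coeff = (-2)*(-4) - 5*(-3) = 8 - (-15) = 23
uv = -16 + 7*e12 - 6*e13 + 23*e23


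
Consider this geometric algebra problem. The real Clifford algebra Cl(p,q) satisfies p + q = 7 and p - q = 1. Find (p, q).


We need p + q = 7 and p - q = 1.
Adding: 2p = 7 + 1 = 8, so p = 4.
Then q = 7 - 4 = 3.
(p, q) = (4, 3)


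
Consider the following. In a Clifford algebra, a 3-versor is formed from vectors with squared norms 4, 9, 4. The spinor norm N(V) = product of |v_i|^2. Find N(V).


Spinor norm N(V) = |v1|^2 * |v2|^2 * ... * |v3|^2
= 4 * 9 * 4
Running product: 4, 36, 144
N(V) = 144


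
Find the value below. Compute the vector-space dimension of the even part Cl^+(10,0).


Even subalgebra dimension = 2^(n-1)
n = 10 + 0 = 10
2^(10 - 1) = 2^9 = 512
Verification: sum of C(10,k) for even k = 1 + 45 + 210 + 210 + 45 + 1 = 512
Result = 512


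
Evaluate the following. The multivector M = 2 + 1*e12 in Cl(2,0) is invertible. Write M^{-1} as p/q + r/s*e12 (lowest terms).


M = 2 + 1*e12, where e12^2 = -1.
Since M commutes with its reverse ~M = a - b*e12, M * ~M = a^2 - b^2*e12^2 = a^2 + b^2.
So M^{-1} = ~M / (a^2 + b^2) = (a - b*e12)/(a^2 + b^2).
a^2 + b^2 = 4 + 1 = 5
Scalar part = 2/5 = 2/5
Bivector coeff = -1/5 = -1/5
M^{-1} = 2/5 - 1/5*e12


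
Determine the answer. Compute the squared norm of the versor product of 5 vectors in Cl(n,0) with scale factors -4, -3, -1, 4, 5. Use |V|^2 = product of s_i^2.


Each vector v_i has |v_i|^2 = s_i^2
Squared scales: (-4)^2 = 16, (-3)^2 = 9, (-1)^2 = 1, 4^2 = 16, 5^2 = 25
|V|^2 = 16 * 9 * 1 * 16 * 25
= 57600


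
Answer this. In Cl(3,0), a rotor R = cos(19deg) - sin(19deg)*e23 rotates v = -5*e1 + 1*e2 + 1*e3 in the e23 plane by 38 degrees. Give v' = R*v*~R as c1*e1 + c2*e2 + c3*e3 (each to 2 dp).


Rotor R = cos(19deg) - sin(19deg)*e23
Rotation angle theta = 2 * 19 = 38 degrees in the e23 plane (e2 -> e3).
The component perpendicular to the plane (e1) is invariant: v'_1 = v1 = -5.00
cos(38deg) = 0.7880, sin(38deg) = 0.6157
v'_2 = v2*cos(theta) - v3*sin(theta) = 1*0.7880 - 1*0.6157 = 0.17
v'_3 = v2*sin(theta) + v3*cos(theta) = 1*0.6157 + 1*0.7880 = 1.40
v' = -5.00*e1 + 0.17*e2 + 1.40*e3


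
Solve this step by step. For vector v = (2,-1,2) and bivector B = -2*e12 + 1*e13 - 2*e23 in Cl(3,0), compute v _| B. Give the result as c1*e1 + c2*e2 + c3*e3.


Left contraction v _| B = <vB>_1 (grade-1 part of the geometric product vB).
Using e1_|e12 = e2, e2_|e12 = -e1, e1_|e13 = e3, e3_|e13 = -e1, e2_|e23 = e3, e3_|e23 = -e2:
e1 coeff: -v2*b12 - v3*b13 = -(-1)*(-2) - (2)*(1) = -4
e2 coeff: v1*b12 - v3*b23 = (2)*(-2) - (2)*(-2) = 0
e3 coeff: v1*b13 + v2*b23 = (2)*(1) + (-1)*(-2) = 4
v _| B = -4*e1 + 0*e2 + 4*e3


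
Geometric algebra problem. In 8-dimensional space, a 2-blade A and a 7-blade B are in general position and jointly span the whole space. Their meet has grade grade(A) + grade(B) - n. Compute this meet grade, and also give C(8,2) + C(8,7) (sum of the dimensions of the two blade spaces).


Meet grade = grade(A) + grade(B) - n
= 2 + 7 - 8 = 1
C(8,2) = 28
C(8,7) = 8
dim_A + dim_B = 28 + 8 = 36


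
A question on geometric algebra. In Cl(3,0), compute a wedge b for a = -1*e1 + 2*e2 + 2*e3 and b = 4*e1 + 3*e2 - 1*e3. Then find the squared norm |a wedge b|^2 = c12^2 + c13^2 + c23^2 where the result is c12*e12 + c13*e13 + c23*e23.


a wedge b = (a1*b2 - a2*b1)*e12 + (a1*b3 - a3*b1)*e13 + (a2*b3 - a3*b2)*e23
e12 coeff: (-1)*3 - 2*4 = -3 - 8 = -11
e13 coeff: (-1)*(-1) - 2*4 = 1 - 8 = -7
e23 coeff: 2*(-1) - 2*3 = -2 - 6 = -8
|a wedge b|^2 = (-11)^2 + (-7)^2 + (-8)^2
= 121 + 49 + 64
= 234


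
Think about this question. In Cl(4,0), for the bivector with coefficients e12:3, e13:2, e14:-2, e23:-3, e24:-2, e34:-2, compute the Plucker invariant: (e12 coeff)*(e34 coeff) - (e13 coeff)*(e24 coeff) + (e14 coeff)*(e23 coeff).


Plucker relation: af - be + cd
a*f = 3*(-2) = -6
b*e = 2*(-2) = -4
c*d = (-2)*(-3) = 6
af - be + cd = -6 - (-4) + 6
= 4


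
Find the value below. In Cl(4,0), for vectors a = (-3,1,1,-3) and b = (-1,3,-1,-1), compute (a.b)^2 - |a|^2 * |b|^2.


a . b = (-3)*(-1) + 1*3 + 1*(-1) + (-3)*(-1)
= 3 + 3 + (-1) + 3 = 8
|a|^2 = (-3)^2 + 1^2 + 1^2 + (-3)^2 = 20
|b|^2 = (-1)^2 + 3^2 + (-1)^2 + (-1)^2 = 12
(a.b)^2 = 8^2 = 64
|a|^2 * |b|^2 = 20 * 12 = 240
Result = 64 - 240 = -176


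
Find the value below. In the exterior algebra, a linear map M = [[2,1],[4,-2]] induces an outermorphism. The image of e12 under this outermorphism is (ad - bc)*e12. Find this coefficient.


The outermorphism of a linear map f sends e1^e2 to f(e1)^f(e2).
f(e1) = 2*e1 + 4*e2
f(e2) = 1*e1 - 2*e2
f(e1) ^ f(e2) = (2*e1 + 4*e2) ^ (1*e1 - 2*e2)
= 2*(-2)*e12 + 4*1*e21
= (-4 - 4)*e12
= -8*e12
Coefficient = -8


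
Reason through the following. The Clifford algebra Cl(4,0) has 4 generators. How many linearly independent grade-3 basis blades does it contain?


Number of grade-k basis blades in Cl(p,q) with n = p + q is C(n, k).
n = 4 + 0 = 4
C(4, 3) = 4! / (3! * 1!)
= 24 / (6 * 1)
= 4


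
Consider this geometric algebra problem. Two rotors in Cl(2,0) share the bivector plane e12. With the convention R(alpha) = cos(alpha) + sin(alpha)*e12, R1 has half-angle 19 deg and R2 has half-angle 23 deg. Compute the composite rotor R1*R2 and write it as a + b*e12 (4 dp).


Same-plane rotors commute and their half-angles add:
R1*R2 = cos(a1 + a2) + sin(a1 + a2)*e12.
a1 + a2 = 19 + 23 = 42 deg
cos(42 deg) = 0.7431
sin(42 deg) = 0.6691
R1*R2 = 0.7431 + 0.6691*e12


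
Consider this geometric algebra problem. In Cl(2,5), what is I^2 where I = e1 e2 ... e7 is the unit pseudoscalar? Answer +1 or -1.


The pseudoscalar I = e1...e_n (product of all n generators) of Cl(p,q) satisfies I^2 = (-1)^(q + n(n-1)/2).
p = 2, q = 5, n = p + q = 7
n(n-1)/2 = 7 * 6 / 2 = 21
Exponent = q + n(n-1)/2 = 5 + 21 = 26
I^2 = (-1)^26 = +1


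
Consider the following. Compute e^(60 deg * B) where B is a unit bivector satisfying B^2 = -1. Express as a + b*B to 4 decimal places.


For a unit bivector B with B^2 = -1, the exponential series gives
e^(theta*B) = cos(theta) + sin(theta)*B (the GA analogue of Euler's formula).
theta = 60 degrees = 1.047198 rad
cos(60 deg) = 0.5000
sin(60 deg) = 0.8660
exp(theta*B) = 0.5000 + 0.8660*B


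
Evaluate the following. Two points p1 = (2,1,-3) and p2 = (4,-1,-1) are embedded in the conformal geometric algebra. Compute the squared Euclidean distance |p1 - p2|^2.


p1 - p2 = (-2, 2, -2)
|p1 - p2|^2 = (-2)^2 + 2^2 + (-2)^2
= 4 + 4 + 4
= 12


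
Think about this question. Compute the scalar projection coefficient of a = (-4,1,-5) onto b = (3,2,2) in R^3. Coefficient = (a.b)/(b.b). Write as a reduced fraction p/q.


Projection coefficient = (a . b) / (b . b)
a . b = (-4)*3 + 1*2 + (-5)*2
= -12 + 2 + (-10) = -20
b . b = 3^2 + 2^2 + 2^2
= 9 + 4 + 4 = 17
Coefficient = -20/17
In lowest terms: -20/17


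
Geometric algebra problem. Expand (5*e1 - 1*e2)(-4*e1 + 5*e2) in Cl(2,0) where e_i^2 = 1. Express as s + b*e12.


Expand: (5*e1 - 1*e2)(-4*e1 + 5*e2)
= 5*(-4)*e1e1 + 5*5*e1e2 + (-1)*(-4)*e2e1 + (-1)*5*e2e2
Using e1^2 = e2^2 = 1, e2e1 = -e1e2:
Scalar part s = 5*(-4) + (-1)*5 = -20 + (-5) = -25
Bivector part b = 5*5 - (-1)*(-4) = 25 - 4 = 21
uv = -25 + 21*e12


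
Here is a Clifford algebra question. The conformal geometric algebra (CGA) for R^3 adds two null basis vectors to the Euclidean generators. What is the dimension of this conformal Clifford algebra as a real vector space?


The conformal model of R^3 uses Cl(4,1): the 3 Euclidean generators plus two extra orthogonal generators e+ (e+^2 = +1) and e- (e-^2 = -1), from which the null vectors e0, einf are built.
Number of generators m = 3 + 2 = 5.
dim Cl(p,q) = 2^m = 2^5 = 32


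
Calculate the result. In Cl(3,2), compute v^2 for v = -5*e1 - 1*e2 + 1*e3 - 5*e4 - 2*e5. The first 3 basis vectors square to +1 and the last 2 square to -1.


v^2 = sum of c_i^2 * e_i^2
Positive signature terms (e_i^2 = +1): (-5)^2 + (-1)^2 + 1^2 = 27
Negative signature terms (e_j^2 = -1): (-5)^2 + (-2)^2 = 29
v^2 = 27 - 29 = -2


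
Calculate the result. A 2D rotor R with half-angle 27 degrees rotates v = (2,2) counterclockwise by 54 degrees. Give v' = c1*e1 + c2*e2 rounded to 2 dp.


Rotor R = cos(27deg) - sin(27deg)*e12
Rotation angle theta = 2 * 27 = 54 degrees
v' = R*v*~R rotates v by theta.
cos(54deg) = 0.5878, sin(54deg) = 0.8090
v'_1 = 2*cos(54deg) - 2*sin(54deg)
= 2*0.5878 - 2*0.8090
= -0.44
v'_2 = 2*sin(54deg) + 2*cos(54deg)
= 2*0.8090 + 2*0.5878
= 2.79
v' = -0.44*e1 + 2.79*e2


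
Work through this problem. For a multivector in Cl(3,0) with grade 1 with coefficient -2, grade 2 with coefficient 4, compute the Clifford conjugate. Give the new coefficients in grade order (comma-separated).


Clifford conjugate sign for grade k: (-1)^(k(k+1)/2)
Grade 1: (-1)^(1*2/2) = (-1)^1 = -1, coeff -2 -> 2
Grade 2: (-1)^(2*3/2) = (-1)^3 = -1, coeff 4 -> -4
Conjugated coefficients: 2, -4


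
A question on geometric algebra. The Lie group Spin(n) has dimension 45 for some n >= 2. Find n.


dim Spin(n) = dim so(n) = n(n-1)/2.
Solve n(n-1)/2 = 45, i.e. n^2 - n - 90 = 0.
Discriminant = 1 + 8*45 = 361
n = (1 + sqrt(361))/2 = (1 + 19)/2 = 10


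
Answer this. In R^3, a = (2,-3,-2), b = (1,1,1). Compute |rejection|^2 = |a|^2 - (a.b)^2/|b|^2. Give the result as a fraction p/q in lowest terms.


|a|^2 = 2^2 + (-3)^2 + (-2)^2 = 17
|b|^2 = 1^2 + 1^2 + 1^2 = 3
a . b = 2*1 + (-3)*1 + (-2)*1 = -3
(a.b)^2 = (-3)^2 = 9
|rej|^2 = 17 - 9/3
= (51 - 9)/3
= 42/3
In lowest terms: 14/1


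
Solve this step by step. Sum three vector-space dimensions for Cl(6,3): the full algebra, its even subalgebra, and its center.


n = 6 + 3 = 9
Total dim = 2^9 = 512
Even subalgebra dim = 2^8 = 256
n is odd, so center dim = 2
Sum = 512 + 256 + 2 = 770


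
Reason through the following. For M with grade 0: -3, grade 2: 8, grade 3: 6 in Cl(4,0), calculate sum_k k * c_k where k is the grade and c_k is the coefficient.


Grade-weighted sum = sum of grade_k * coefficient_k
0*(-3) = 0
2*8 = 16
3*6 = 18
Total = 0 + 16 + 18 = 34


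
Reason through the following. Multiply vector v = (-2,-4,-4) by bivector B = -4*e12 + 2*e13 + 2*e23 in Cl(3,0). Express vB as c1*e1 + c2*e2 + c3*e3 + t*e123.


vB has grade-1 (vector) and grade-3 (trivector) parts: vB = (v _| B) + (v ^ B).
Vector part <vB>_1:
  e1: -v2*b12 - v3*b13 = -(-4)*(-4) - (-4)*(2) = -8
  e2: v1*b12 - v3*b23 = (-2)*(-4) - (-4)*(2) = 16
  e3: v1*b13 + v2*b23 = (-2)*(2) + (-4)*(2) = -12
Trivector part <vB>_3:
  e123: v1*b23 - v2*b13 + v3*b12 = (-2)*(2) - (-4)*(2) + (-4)*(-4) = 20
vB = -8*e1 + 16*e2 - 12*e3 + 20*e123


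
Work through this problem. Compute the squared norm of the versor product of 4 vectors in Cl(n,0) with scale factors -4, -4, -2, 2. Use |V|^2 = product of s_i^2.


Each vector v_i has |v_i|^2 = s_i^2
Squared scales: (-4)^2 = 16, (-4)^2 = 16, (-2)^2 = 4, 2^2 = 4
|V|^2 = 16 * 16 * 4 * 4
= 4096


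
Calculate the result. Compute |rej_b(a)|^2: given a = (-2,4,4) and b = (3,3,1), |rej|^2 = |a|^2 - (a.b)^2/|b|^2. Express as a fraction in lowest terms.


|a|^2 = (-2)^2 + 4^2 + 4^2 = 36
|b|^2 = 3^2 + 3^2 + 1^2 = 19
a . b = (-2)*3 + 4*3 + 4*1 = 10
(a.b)^2 = 10^2 = 100
|rej|^2 = 36 - 100/19
= (684 - 100)/19
= 584/19
In lowest terms: 584/19


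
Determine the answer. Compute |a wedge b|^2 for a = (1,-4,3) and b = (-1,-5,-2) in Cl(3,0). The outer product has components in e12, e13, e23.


a wedge b = (a1*b2 - a2*b1)*e12 + (a1*b3 - a3*b1)*e13 + (a2*b3 - a3*b2)*e23
e12 coeff: 1*(-5) - (-4)*(-1) = -5 - 4 = -9
e13 coeff: 1*(-2) - 3*(-1) = -2 - (-3) = 1
e23 coeff: (-4)*(-2) - 3*(-5) = 8 - (-15) = 23
|a wedge b|^2 = (-9)^2 + 1^2 + 23^2
= 81 + 1 + 529
= 611


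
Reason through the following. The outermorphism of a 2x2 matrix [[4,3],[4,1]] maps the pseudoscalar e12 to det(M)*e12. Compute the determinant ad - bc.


The outermorphism of a linear map f sends e1^e2 to f(e1)^f(e2).
f(e1) = 4*e1 + 4*e2
f(e2) = 3*e1 + 1*e2
f(e1) ^ f(e2) = (4*e1 + 4*e2) ^ (3*e1 + 1*e2)
= 4*1*e12 + 4*3*e21
= (4 - 12)*e12
= -8*e12
Coefficient = -8


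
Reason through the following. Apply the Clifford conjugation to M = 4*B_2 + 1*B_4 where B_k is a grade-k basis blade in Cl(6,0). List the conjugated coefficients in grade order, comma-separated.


Clifford conjugate sign for grade k: (-1)^(k(k+1)/2)
Grade 2: (-1)^(2*3/2) = (-1)^3 = -1, coeff 4 -> -4
Grade 4: (-1)^(4*5/2) = (-1)^10 = 1, coeff 1 -> 1
Conjugated coefficients: -4, 1


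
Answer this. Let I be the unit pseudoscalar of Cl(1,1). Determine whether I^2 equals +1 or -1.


The pseudoscalar I = e1...e_n (product of all n generators) of Cl(p,q) satisfies I^2 = (-1)^(q + n(n-1)/2).
p = 1, q = 1, n = p + q = 2
n(n-1)/2 = 2 * 1 / 2 = 1
Exponent = q + n(n-1)/2 = 1 + 1 = 2
I^2 = (-1)^2 = +1


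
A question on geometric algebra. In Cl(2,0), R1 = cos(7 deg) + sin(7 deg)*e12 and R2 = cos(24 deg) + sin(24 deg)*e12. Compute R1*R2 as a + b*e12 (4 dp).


Same-plane rotors commute and their half-angles add:
R1*R2 = cos(a1 + a2) + sin(a1 + a2)*e12.
a1 + a2 = 7 + 24 = 31 deg
cos(31 deg) = 0.8572
sin(31 deg) = 0.5150
R1*R2 = 0.8572 + 0.5150*e12


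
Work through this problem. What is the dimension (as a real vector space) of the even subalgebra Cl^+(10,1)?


Even subalgebra dimension = 2^(n-1)
n = 10 + 1 = 11
2^(11 - 1) = 2^10 = 1024
Verification: sum of C(11,k) for even k = 1 + 55 + 330 + 462 + 165 + 11 = 1024
Result = 1024


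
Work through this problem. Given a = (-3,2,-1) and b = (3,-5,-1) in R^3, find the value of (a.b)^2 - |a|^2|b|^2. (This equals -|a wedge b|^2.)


a . b = (-3)*3 + 2*(-5) + (-1)*(-1)
= -9 + (-10) + 1 = -18
|a|^2 = (-3)^2 + 2^2 + (-1)^2 = 14
|b|^2 = 3^2 + (-5)^2 + (-1)^2 = 35
(a.b)^2 = (-18)^2 = 324
|a|^2 * |b|^2 = 14 * 35 = 490
Result = 324 - 490 = -166


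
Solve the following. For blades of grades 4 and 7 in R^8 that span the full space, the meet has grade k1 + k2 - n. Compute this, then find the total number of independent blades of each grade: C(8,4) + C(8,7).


Meet grade = grade(A) + grade(B) - n
= 4 + 7 - 8 = 3
C(8,4) = 70
C(8,7) = 8
dim_A + dim_B = 70 + 8 = 78


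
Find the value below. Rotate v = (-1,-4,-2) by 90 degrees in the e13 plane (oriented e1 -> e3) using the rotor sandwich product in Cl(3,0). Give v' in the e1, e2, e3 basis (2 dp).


Rotor R = cos(45deg) - sin(45deg)*e13
Rotation angle theta = 2 * 45 = 90 degrees in the e13 plane (e1 -> e3).
The component perpendicular to the plane (e2) is invariant: v'_2 = v2 = -4.00
cos(90deg) = 0.0000, sin(90deg) = 1.0000
v'_1 = v1*cos(theta) - v3*sin(theta) = -1*0.0000 - (-2)*1.0000 = 2.00
v'_3 = v1*sin(theta) + v3*cos(theta) = -1*1.0000 + (-2)*0.0000 = -1.00
v' = 2.00*e1 - 4.00*e2 - 1.00*e3


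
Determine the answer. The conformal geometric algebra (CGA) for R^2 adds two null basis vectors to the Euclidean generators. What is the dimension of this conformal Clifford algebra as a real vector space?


The conformal model of R^2 uses Cl(3,1): the 2 Euclidean generators plus two extra orthogonal generators e+ (e+^2 = +1) and e- (e-^2 = -1), from which the null vectors e0, einf are built.
Number of generators m = 2 + 2 = 4.
dim Cl(p,q) = 2^m = 2^4 = 16


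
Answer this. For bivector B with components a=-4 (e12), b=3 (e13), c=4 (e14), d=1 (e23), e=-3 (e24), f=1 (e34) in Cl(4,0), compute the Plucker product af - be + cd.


Plucker relation: af - be + cd
a*f = (-4)*1 = -4
b*e = 3*(-3) = -9
c*d = 4*1 = 4
af - be + cd = -4 - (-9) + 4
= 9


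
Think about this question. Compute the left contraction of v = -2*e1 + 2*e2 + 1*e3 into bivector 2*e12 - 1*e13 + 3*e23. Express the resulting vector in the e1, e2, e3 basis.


Left contraction v _| B = <vB>_1 (grade-1 part of the geometric product vB).
Using e1_|e12 = e2, e2_|e12 = -e1, e1_|e13 = e3, e3_|e13 = -e1, e2_|e23 = e3, e3_|e23 = -e2:
e1 coeff: -v2*b12 - v3*b13 = -(2)*(2) - (1)*(-1) = -3
e2 coeff: v1*b12 - v3*b23 = (-2)*(2) - (1)*(3) = -7
e3 coeff: v1*b13 + v2*b23 = (-2)*(-1) + (2)*(3) = 8
v _| B = -3*e1 - 7*e2 + 8*e3


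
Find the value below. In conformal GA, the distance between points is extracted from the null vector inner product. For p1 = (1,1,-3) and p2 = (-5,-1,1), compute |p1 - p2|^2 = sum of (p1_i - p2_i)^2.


p1 - p2 = (6, 2, -4)
|p1 - p2|^2 = 6^2 + 2^2 + (-4)^2
= 36 + 4 + 16
= 56


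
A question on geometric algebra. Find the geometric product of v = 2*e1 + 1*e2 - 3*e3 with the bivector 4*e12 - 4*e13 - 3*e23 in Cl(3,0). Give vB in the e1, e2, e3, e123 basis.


vB has grade-1 (vector) and grade-3 (trivector) parts: vB = (v _| B) + (v ^ B).
Vector part <vB>_1:
  e1: -v2*b12 - v3*b13 = -(1)*(4) - (-3)*(-4) = -16
  e2: v1*b12 - v3*b23 = (2)*(4) - (-3)*(-3) = -1
  e3: v1*b13 + v2*b23 = (2)*(-4) + (1)*(-3) = -11
Trivector part <vB>_3:
  e123: v1*b23 - v2*b13 + v3*b12 = (2)*(-3) - (1)*(-4) + (-3)*(4) = -14
vB = -16*e1 - 1*e2 - 11*e3 - 14*e123


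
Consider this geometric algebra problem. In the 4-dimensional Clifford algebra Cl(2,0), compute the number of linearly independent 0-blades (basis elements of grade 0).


Number of grade-k basis blades in Cl(p,q) with n = p + q is C(n, k).
n = 2 + 0 = 2
C(2, 0) = 2! / (0! * 2!)
= 2 / (1 * 2)
= 1


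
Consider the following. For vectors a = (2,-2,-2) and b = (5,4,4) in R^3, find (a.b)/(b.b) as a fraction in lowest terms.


Projection coefficient = (a . b) / (b . b)
a . b = 2*5 + (-2)*4 + (-2)*4
= 10 + (-8) + (-8) = -6
b . b = 5^2 + 4^2 + 4^2
= 25 + 16 + 16 = 57
Coefficient = -6/57
In lowest terms: -2/19


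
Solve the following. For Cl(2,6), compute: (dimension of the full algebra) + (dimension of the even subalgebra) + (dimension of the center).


n = 2 + 6 = 8
Total dim = 2^8 = 256
Even subalgebra dim = 2^7 = 128
n is even, so center dim = 1
Sum = 256 + 128 + 1 = 385


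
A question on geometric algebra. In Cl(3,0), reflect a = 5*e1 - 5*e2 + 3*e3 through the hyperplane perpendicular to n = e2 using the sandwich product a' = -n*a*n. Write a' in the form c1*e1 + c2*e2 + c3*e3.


Reflection formula: a' = -n*a*n, with n = e2 (unit vector, n^2 = 1).
For reflection through hyperplane perp to e2:
The component along e2 flips sign, others stay.
a = (5, -5, 3)
a' = (5, 5, 3)
a' = 5*e1 + 5*e2 + 3*e3


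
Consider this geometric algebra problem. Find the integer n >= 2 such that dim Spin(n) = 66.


dim Spin(n) = dim so(n) = n(n-1)/2.
Solve n(n-1)/2 = 66, i.e. n^2 - n - 132 = 0.
Discriminant = 1 + 8*66 = 529
n = (1 + sqrt(529))/2 = (1 + 23)/2 = 12


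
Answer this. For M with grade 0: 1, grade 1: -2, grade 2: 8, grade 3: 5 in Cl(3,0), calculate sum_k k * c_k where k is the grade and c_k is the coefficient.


Grade-weighted sum = sum of grade_k * coefficient_k
0*1 = 0
1*(-2) = -2
2*8 = 16
3*5 = 15
Total = 0 + (-2) + 16 + 15 = 29


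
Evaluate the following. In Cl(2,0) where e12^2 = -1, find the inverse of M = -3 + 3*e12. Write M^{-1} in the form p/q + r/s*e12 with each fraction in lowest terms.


M = -3 + 3*e12, where e12^2 = -1.
Since M commutes with its reverse ~M = a - b*e12, M * ~M = a^2 - b^2*e12^2 = a^2 + b^2.
So M^{-1} = ~M / (a^2 + b^2) = (a - b*e12)/(a^2 + b^2).
a^2 + b^2 = 9 + 9 = 18
Scalar part = -3/18 = -1/6
Bivector coeff = -3/18 = -1/6
M^{-1} = -1/6 - 1/6*e12


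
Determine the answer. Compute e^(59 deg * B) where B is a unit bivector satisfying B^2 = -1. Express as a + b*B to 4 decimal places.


For a unit bivector B with B^2 = -1, the exponential series gives
e^(theta*B) = cos(theta) + sin(theta)*B (the GA analogue of Euler's formula).
theta = 59 degrees = 1.029744 rad
cos(59 deg) = 0.5150
sin(59 deg) = 0.8572
exp(theta*B) = 0.5150 + 0.8572*B


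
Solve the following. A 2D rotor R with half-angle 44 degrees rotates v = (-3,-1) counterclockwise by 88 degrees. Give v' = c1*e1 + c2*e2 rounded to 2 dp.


Rotor R = cos(44deg) - sin(44deg)*e12
Rotation angle theta = 2 * 44 = 88 degrees
v' = R*v*~R rotates v by theta.
cos(88deg) = 0.0349, sin(88deg) = 0.9994
v'_1 = -3*cos(88deg) - (-1)*sin(88deg)
= -3*0.0349 - (-1)*0.9994
= 0.89
v'_2 = -3*sin(88deg) + (-1)*cos(88deg)
= -3*0.9994 + (-1)*0.0349
= -3.03
v' = 0.89*e1 - 3.03*e2


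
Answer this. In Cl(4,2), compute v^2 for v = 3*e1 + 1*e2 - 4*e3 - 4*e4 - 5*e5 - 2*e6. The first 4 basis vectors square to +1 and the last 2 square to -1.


v^2 = sum of c_i^2 * e_i^2
Positive signature terms (e_i^2 = +1): 3^2 + 1^2 + (-4)^2 + (-4)^2 = 42
Negative signature terms (e_j^2 = -1): (-5)^2 + (-2)^2 = 29
v^2 = 42 - 29 = 13


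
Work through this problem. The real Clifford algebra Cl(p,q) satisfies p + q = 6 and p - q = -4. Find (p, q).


We need p + q = 6 and p - q = -4.
Adding: 2p = 6 + (-4) = 2, so p = 1.
Then q = 6 - 1 = 5.
(p, q) = (1, 5)


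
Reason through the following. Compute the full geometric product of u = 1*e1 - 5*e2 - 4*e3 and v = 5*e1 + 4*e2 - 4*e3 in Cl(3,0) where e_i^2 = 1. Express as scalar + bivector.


In Cl(3,0): e_i^2 = 1, e_ie_j = -e_je_i for i != j.
Scalar part = u . v = 1*5 + (-5)*4 + (-4)*(-4)
= 5 + (-20) + 16 = 1
e12 coeff = 1*4 - (-5)*5 = 4 - (-25) = 29
e13 coeff = 1*(-4) - (-4)*5 = -4 - (-20) = 16
e23 coeff = (-5)*(-4) - (-4)*4 = 20 - (-16) = 36
uv = 1 + 29*e12 + 16*e13 + 36*e23


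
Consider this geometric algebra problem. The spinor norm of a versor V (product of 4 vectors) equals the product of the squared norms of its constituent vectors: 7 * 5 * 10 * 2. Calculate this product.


Spinor norm N(V) = |v1|^2 * |v2|^2 * ... * |v4|^2
= 7 * 5 * 10 * 2
Running product: 7, 35, 350, 700
N(V) = 700


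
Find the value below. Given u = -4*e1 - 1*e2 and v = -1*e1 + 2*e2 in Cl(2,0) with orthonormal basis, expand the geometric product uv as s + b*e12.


Expand: (-4*e1 - 1*e2)(-1*e1 + 2*e2)
= (-4)*(-1)*e1e1 + (-4)*2*e1e2 + (-1)*(-1)*e2e1 + (-1)*2*e2e2
Using e1^2 = e2^2 = 1, e2e1 = -e1e2:
Scalar part s = (-4)*(-1) + (-1)*2 = 4 + (-2) = 2
Bivector part b = (-4)*2 - (-1)*(-1) = -8 - 1 = -9
uv = 2 - 9*e12


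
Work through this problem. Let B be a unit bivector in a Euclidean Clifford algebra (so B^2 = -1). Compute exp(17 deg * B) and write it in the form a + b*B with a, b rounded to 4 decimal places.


For a unit bivector B with B^2 = -1, the exponential series gives
e^(theta*B) = cos(theta) + sin(theta)*B (the GA analogue of Euler's formula).
theta = 17 degrees = 0.296706 rad
cos(17 deg) = 0.9563
sin(17 deg) = 0.2924
exp(theta*B) = 0.9563 + 0.2924*B


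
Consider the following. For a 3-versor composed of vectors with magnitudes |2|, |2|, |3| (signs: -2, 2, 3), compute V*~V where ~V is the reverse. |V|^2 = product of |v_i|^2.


Each vector v_i has |v_i|^2 = s_i^2
Squared scales: (-2)^2 = 4, 2^2 = 4, 3^2 = 9
|V|^2 = 4 * 4 * 9
= 144


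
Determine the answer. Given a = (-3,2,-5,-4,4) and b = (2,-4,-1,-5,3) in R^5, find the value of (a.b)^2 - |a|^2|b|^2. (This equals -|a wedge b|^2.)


a . b = (-3)*2 + 2*(-4) + (-5)*(-1) + (-4)*(-5) + 4*3
= -6 + (-8) + 5 + 20 + 12 = 23
|a|^2 = (-3)^2 + 2^2 + (-5)^2 + (-4)^2 + 4^2 = 70
|b|^2 = 2^2 + (-4)^2 + (-1)^2 + (-5)^2 + 3^2 = 55
(a.b)^2 = 23^2 = 529
|a|^2 * |b|^2 = 70 * 55 = 3850
Result = 529 - 3850 = -3321


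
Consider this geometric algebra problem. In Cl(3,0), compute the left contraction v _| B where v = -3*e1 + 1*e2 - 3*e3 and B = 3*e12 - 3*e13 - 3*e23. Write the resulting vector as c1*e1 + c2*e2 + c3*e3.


Left contraction v _| B = <vB>_1 (grade-1 part of the geometric product vB).
Using e1_|e12 = e2, e2_|e12 = -e1, e1_|e13 = e3, e3_|e13 = -e1, e2_|e23 = e3, e3_|e23 = -e2:
e1 coeff: -v2*b12 - v3*b13 = -(1)*(3) - (-3)*(-3) = -12
e2 coeff: v1*b12 - v3*b23 = (-3)*(3) - (-3)*(-3) = -18
e3 coeff: v1*b13 + v2*b23 = (-3)*(-3) + (1)*(-3) = 6
v _| B = -12*e1 - 18*e2 + 6*e3


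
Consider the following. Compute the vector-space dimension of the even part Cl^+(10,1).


Even subalgebra dimension = 2^(n-1)
n = 10 + 1 = 11
2^(11 - 1) = 2^10 = 1024
Verification: sum of C(11,k) for even k = 1 + 55 + 330 + 462 + 165 + 11 = 1024
Result = 1024
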